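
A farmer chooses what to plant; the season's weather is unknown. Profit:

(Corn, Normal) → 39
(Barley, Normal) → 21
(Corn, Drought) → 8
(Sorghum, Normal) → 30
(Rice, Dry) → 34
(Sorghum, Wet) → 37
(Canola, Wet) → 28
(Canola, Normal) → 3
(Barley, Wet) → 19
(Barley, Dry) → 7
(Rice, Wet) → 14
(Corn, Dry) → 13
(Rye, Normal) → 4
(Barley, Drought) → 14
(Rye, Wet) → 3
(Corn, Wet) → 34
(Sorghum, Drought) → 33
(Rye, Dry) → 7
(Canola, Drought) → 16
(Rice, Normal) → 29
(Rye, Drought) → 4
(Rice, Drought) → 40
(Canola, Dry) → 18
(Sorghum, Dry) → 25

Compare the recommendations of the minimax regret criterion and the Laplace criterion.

minimax regret → Sorghum; laplace → Sorghum (agree)

Column bests: Drought=40, Dry=34, Normal=39, Wet=37.
Sorghum regrets: 7, 9, 9, 0 → max 9
Canola regrets: 24, 16, 36, 9 → max 36
Barley regrets: 26, 27, 18, 18 → max 27
Rice regrets: 0, 0, 10, 23 → max 23
Corn regrets: 32, 21, 0, 3 → max 32
Rye regrets: 36, 27, 35, 34 → max 36
Smallest max regret = 9 → Sorghum.
Row averages: Sorghum=31.25, Canola=16.25, Barley=15.25, Rice=29.25, Corn=23.5, Rye=4.5
Highest average = 31.25 → Sorghum.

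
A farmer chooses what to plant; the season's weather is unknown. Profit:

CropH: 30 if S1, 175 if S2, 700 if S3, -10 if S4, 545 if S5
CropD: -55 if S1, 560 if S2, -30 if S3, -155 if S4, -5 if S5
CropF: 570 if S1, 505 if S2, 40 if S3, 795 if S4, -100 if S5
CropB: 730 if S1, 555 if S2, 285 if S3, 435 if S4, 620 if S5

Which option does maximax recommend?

CropF

Row maxima: CropH=700, CropD=560, CropF=795, CropB=730
Best best-case = 795 → CropF.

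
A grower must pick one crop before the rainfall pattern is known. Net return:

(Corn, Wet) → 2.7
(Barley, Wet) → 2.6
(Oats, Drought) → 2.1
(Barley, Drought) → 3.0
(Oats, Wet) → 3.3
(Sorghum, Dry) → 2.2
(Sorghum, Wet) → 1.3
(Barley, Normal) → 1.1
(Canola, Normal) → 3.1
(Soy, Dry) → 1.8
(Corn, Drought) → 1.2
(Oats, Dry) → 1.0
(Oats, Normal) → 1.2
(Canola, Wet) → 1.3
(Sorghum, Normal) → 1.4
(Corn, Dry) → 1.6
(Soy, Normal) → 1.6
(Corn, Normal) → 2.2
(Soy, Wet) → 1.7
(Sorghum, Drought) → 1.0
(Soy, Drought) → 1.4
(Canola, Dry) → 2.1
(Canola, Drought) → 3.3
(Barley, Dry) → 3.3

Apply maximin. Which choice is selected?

Row minima: Sorghum=1.0, Corn=1.2, Soy=1.4, Canola=1.3, Oats=1.0, Barley=1.1
Best worst-case = 1.4 → Soy.

Soy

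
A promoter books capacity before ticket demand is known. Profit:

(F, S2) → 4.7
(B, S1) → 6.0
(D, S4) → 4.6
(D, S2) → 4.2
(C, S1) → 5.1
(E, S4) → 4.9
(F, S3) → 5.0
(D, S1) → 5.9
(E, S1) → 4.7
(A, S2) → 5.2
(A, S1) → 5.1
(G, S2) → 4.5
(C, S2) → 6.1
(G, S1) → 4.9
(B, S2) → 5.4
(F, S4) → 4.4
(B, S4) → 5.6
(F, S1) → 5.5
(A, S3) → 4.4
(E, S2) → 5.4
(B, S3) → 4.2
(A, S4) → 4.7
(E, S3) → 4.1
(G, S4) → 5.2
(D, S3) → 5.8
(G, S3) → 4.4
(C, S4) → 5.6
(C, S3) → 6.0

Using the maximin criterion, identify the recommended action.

C

Row minima: A=4.4, B=4.2, C=5.1, D=4.2, E=4.1, F=4.4, G=4.4
Best worst-case = 5.1 → C.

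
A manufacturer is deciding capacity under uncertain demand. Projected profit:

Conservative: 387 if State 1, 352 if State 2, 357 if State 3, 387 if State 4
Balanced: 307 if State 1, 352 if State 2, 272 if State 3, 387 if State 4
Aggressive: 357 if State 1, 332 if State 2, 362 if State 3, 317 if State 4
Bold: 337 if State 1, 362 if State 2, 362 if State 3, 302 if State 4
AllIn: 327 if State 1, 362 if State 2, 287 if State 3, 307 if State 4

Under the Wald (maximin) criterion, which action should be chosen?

Conservative

Row minima: Conservative=352, Balanced=272, Aggressive=317, Bold=302, AllIn=287
Best worst-case = 352 → Conservative.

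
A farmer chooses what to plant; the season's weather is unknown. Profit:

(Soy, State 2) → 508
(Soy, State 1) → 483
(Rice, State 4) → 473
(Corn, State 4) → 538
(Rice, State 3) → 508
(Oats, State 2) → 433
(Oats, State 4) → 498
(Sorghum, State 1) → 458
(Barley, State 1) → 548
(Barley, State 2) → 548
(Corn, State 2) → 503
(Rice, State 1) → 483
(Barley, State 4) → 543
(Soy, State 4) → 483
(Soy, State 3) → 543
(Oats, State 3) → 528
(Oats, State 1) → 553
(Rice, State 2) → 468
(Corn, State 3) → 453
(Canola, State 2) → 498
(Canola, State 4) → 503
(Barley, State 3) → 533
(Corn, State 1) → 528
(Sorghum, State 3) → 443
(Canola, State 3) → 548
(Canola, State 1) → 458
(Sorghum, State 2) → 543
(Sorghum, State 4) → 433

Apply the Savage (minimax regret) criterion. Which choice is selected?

Barley

Column bests: State 1=553, State 2=548, State 3=548, State 4=543.
Oats regrets: 0, 115, 20, 45 → max 115
Barley regrets: 5, 0, 15, 0 → max 15
Canola regrets: 95, 50, 0, 40 → max 95
Soy regrets: 70, 40, 5, 60 → max 70
Rice regrets: 70, 80, 40, 70 → max 80
Corn regrets: 25, 45, 95, 5 → max 95
Sorghum regrets: 95, 5, 105, 110 → max 110
Smallest max regret = 15 → Barley.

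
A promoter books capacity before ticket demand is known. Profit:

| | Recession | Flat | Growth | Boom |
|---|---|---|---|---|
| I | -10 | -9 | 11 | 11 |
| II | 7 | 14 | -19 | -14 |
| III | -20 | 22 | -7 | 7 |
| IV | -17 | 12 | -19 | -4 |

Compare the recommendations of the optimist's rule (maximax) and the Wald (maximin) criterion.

maximax → III; maximin → I (disagree)

Row maxima: I=11, II=14, III=22, IV=12
Best best-case = 22 → III.
Row minima: I=-10, II=-19, III=-20, IV=-19
Best worst-case = -10 → I.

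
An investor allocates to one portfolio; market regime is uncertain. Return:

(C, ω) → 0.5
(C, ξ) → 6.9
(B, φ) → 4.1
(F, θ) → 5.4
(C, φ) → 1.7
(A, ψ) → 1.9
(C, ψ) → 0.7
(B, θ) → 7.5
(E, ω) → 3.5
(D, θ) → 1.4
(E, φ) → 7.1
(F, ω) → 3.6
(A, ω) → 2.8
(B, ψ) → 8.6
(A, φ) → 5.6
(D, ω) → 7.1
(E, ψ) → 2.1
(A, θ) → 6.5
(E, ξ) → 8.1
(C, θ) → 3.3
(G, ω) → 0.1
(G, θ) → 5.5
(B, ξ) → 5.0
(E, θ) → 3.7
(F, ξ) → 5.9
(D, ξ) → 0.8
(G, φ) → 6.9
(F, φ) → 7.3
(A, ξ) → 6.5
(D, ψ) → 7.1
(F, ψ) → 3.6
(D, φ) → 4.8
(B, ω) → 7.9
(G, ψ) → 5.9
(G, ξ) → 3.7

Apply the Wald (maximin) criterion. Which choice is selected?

B

Row minima: A=1.9, B=4.1, C=0.5, D=0.8, E=2.1, F=3.6, G=0.1
Best worst-case = 4.1 → B.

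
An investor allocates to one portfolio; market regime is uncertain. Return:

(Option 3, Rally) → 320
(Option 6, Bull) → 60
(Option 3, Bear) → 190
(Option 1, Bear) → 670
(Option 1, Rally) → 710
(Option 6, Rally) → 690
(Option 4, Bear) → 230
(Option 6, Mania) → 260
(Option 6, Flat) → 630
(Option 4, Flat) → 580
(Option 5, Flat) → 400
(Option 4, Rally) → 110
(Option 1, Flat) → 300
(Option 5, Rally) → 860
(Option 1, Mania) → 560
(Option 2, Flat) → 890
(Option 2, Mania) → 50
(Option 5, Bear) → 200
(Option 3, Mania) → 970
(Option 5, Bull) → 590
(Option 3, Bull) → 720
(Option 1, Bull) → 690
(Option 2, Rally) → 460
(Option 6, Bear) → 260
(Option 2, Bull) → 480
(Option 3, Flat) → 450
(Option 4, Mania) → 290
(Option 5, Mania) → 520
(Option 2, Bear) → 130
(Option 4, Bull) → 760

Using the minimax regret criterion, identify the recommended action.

Column bests: Bear=670, Flat=890, Bull=760, Rally=860, Mania=970.
Option 1 regrets: 0, 590, 70, 150, 410 → max 590
Option 2 regrets: 540, 0, 280, 400, 920 → max 920
Option 3 regrets: 480, 440, 40, 540, 0 → max 540
Option 4 regrets: 440, 310, 0, 750, 680 → max 750
Option 5 regrets: 470, 490, 170, 0, 450 → max 490
Option 6 regrets: 410, 260, 700, 170, 710 → max 710
Smallest max regret = 490 → Option 5.

Option 5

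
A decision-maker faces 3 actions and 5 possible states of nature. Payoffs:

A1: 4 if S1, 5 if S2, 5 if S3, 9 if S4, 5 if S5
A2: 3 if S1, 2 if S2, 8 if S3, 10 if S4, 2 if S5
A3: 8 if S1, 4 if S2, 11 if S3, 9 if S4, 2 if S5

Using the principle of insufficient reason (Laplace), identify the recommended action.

A3

Row averages: A1=5.6, A2=5, A3=6.8
Highest average = 6.8 → A3.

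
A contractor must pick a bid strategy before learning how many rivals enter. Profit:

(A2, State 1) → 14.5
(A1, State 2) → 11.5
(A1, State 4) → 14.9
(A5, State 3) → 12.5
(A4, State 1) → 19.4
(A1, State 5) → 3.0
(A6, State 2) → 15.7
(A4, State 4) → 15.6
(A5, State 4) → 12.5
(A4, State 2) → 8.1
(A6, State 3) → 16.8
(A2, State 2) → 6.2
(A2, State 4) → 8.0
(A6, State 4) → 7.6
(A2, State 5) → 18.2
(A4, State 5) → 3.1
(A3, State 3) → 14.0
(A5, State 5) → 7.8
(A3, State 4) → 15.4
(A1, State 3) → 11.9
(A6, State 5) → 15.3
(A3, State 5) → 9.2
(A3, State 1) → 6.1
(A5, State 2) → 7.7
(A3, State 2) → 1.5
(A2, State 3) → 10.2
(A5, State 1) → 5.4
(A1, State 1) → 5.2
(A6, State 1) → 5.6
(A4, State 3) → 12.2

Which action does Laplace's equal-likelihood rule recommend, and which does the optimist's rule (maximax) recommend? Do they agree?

Row averages: A1=9.3, A2=11.42, A3=9.24, A4=11.68, A5=9.18, A6=12.2
Highest average = 12.2 → A6.
Row maxima: A1=14.9, A2=18.2, A3=15.4, A4=19.4, A5=12.5, A6=16.8
Best best-case = 19.4 → A4.

laplace → A6; maximax → A4 (disagree)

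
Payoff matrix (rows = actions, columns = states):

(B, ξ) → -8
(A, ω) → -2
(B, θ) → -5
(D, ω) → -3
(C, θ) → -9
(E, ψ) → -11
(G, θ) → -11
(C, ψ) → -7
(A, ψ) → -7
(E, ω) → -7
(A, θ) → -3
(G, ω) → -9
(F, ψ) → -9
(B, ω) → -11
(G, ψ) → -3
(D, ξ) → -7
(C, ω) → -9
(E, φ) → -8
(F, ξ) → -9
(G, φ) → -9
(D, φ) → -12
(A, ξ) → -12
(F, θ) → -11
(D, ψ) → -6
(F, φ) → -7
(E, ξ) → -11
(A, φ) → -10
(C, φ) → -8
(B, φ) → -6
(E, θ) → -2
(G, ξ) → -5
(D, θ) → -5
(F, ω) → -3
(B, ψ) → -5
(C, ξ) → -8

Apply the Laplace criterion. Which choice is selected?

D

Row averages: A=-6.8, B=-7, C=-8.2, D=-6.6, E=-7.8, F=-7.8, G=-7.4
Highest average = -6.6 → D.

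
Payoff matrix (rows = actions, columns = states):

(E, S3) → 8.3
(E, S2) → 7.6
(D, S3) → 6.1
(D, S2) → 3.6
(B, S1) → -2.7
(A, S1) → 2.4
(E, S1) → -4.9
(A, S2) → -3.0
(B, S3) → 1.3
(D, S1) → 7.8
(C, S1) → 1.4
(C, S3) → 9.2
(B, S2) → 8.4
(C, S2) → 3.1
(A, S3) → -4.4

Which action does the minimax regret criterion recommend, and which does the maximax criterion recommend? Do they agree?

Column bests: S1=7.8, S2=8.4, S3=9.2.
A regrets: 5.4, 11.4, 13.6 → max 13.6
B regrets: 10.5, 0.0, 7.9 → max 10.5
C regrets: 6.4, 5.3, 0.0 → max 6.4
D regrets: 0.0, 4.8, 3.1 → max 4.8
E regrets: 12.7, 0.8, 0.9 → max 12.7
Smallest max regret = 4.8 → D.
Row maxima: A=2.4, B=8.4, C=9.2, D=7.8, E=8.3
Best best-case = 9.2 → C.

minimax regret → D; maximax → C (disagree)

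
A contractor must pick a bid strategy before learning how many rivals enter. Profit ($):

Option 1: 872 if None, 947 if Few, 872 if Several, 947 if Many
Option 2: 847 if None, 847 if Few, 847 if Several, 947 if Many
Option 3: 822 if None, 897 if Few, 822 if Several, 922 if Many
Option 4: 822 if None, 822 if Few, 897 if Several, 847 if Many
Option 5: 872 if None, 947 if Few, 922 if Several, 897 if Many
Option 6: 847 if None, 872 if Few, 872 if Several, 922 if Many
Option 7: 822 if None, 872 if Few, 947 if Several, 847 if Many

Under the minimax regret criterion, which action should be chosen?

Option 5

Column bests: None=872, Few=947, Several=947, Many=947.
Option 1 regrets: 0, 0, 75, 0 → max 75
Option 2 regrets: 25, 100, 100, 0 → max 100
Option 3 regrets: 50, 50, 125, 25 → max 125
Option 4 regrets: 50, 125, 50, 100 → max 125
Option 5 regrets: 0, 0, 25, 50 → max 50
Option 6 regrets: 25, 75, 75, 25 → max 75
Option 7 regrets: 50, 75, 0, 100 → max 100
Smallest max regret = 50 → Option 5.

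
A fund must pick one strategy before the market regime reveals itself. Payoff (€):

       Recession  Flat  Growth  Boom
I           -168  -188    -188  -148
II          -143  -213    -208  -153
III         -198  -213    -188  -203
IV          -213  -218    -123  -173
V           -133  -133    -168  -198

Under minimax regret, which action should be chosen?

V

Column bests: Recession=-133, Flat=-133, Growth=-123, Boom=-148.
I regrets: 35, 55, 65, 0 → max 65
II regrets: 10, 80, 85, 5 → max 85
III regrets: 65, 80, 65, 55 → max 80
IV regrets: 80, 85, 0, 25 → max 85
V regrets: 0, 0, 45, 50 → max 50
Smallest max regret = 50 → V.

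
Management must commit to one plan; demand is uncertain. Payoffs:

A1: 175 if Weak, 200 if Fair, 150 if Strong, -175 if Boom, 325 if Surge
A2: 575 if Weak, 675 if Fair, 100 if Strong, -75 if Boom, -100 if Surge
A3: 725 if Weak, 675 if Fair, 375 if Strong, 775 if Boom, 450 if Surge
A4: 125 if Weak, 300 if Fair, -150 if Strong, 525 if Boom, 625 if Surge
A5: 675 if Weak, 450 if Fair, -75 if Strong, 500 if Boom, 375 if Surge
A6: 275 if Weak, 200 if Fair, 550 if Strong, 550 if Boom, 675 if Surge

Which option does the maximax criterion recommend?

Row maxima: A1=325, A2=675, A3=775, A4=625, A5=675, A6=675
Best best-case = 775 → A3.

A3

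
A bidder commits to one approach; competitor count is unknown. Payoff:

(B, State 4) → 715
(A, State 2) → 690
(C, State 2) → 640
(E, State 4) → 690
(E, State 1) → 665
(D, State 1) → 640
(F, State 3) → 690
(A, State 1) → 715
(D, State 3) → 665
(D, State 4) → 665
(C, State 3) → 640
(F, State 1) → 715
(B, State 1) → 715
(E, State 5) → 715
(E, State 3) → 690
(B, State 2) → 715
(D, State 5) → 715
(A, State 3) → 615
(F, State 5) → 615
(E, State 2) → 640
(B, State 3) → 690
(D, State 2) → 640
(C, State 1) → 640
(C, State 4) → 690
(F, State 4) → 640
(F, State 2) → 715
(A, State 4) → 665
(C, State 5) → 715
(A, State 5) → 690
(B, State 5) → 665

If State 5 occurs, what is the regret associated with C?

Best payoff under State 5 is 715.
Regret = 715 − 715 = 0.

0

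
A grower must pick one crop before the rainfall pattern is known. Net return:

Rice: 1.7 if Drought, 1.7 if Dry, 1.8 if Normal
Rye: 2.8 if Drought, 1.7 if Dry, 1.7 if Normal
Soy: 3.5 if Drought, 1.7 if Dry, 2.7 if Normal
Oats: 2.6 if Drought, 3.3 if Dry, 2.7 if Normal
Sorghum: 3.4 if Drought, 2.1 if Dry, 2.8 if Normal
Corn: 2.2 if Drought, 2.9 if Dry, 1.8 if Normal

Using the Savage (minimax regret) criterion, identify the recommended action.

Oats

Column bests: Drought=3.5, Dry=3.3, Normal=2.8.
Rice regrets: 1.8, 1.6, 1.0 → max 1.8
Rye regrets: 0.7, 1.6, 1.1 → max 1.6
Soy regrets: 0.0, 1.6, 0.1 → max 1.6
Oats regrets: 0.9, 0.0, 0.1 → max 0.9
Sorghum regrets: 0.1, 1.2, 0.0 → max 1.2
Corn regrets: 1.3, 0.4, 1.0 → max 1.3
Smallest max regret = 0.9 → Oats.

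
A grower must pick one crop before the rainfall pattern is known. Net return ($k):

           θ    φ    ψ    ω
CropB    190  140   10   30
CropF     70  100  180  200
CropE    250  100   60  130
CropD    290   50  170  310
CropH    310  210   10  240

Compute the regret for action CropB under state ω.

280

Best payoff under ω is 310.
Regret = 310 − 30 = 280.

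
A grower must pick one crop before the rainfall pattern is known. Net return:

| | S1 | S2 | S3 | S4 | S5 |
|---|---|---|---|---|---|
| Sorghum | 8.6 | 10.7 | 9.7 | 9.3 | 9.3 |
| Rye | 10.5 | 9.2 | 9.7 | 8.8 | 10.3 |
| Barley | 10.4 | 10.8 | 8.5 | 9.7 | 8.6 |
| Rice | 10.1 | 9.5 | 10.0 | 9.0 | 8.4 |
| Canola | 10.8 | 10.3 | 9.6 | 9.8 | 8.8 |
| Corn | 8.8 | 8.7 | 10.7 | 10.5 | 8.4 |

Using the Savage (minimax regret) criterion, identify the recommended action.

Canola

Column bests: S1=10.8, S2=10.8, S3=10.7, S4=10.5, S5=10.3.
Sorghum regrets: 2.2, 0.1, 1.0, 1.2, 1.0 → max 2.2
Rye regrets: 0.3, 1.6, 1.0, 1.7, 0.0 → max 1.7
Barley regrets: 0.4, 0.0, 2.2, 0.8, 1.7 → max 2.2
Rice regrets: 0.7, 1.3, 0.7, 1.5, 1.9 → max 1.9
Canola regrets: 0.0, 0.5, 1.1, 0.7, 1.5 → max 1.5
Corn regrets: 2.0, 2.1, 0.0, 0.0, 1.9 → max 2.1
Smallest max regret = 1.5 → Canola.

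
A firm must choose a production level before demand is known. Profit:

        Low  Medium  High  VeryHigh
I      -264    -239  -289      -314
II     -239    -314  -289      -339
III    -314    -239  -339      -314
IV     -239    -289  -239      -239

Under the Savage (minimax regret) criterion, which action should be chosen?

IV

Column bests: Low=-239, Medium=-239, High=-239, VeryHigh=-239.
I regrets: 25, 0, 50, 75 → max 75
II regrets: 0, 75, 50, 100 → max 100
III regrets: 75, 0, 100, 75 → max 100
IV regrets: 0, 50, 0, 0 → max 50
Smallest max regret = 50 → IV.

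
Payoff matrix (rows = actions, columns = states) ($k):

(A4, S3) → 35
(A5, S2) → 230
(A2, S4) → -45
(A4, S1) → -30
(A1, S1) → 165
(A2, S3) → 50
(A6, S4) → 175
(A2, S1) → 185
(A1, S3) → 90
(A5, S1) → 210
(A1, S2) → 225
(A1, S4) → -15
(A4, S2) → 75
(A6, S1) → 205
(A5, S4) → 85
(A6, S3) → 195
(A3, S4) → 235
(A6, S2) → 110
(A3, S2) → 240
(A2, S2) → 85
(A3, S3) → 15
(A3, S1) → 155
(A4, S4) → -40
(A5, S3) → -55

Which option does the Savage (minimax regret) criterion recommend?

Column bests: S1=210, S2=240, S3=195, S4=235.
A1 regrets: 45, 15, 105, 250 → max 250
A2 regrets: 25, 155, 145, 280 → max 280
A3 regrets: 55, 0, 180, 0 → max 180
A4 regrets: 240, 165, 160, 275 → max 275
A5 regrets: 0, 10, 250, 150 → max 250
A6 regrets: 5, 130, 0, 60 → max 130
Smallest max regret = 130 → A6.

A6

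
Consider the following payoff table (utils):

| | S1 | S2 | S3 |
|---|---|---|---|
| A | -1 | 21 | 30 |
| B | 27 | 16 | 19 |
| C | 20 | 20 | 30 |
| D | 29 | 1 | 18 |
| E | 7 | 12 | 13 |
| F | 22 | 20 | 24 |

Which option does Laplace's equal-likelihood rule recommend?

Row averages: A=50/3, B=62/3, C=70/3, D=16, E=32/3, F=22
Highest average = 70/3 → C.

C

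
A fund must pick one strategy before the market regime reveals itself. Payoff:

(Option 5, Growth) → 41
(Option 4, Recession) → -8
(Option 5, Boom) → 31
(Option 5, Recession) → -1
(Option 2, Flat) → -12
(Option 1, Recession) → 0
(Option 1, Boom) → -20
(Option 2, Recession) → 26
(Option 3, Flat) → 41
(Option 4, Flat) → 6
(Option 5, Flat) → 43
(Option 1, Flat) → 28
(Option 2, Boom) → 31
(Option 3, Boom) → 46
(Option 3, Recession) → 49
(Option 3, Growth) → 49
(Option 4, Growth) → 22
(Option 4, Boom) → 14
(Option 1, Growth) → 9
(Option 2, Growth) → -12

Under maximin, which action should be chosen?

Row minima: Option 1=-20, Option 2=-12, Option 3=41, Option 4=-8, Option 5=-1
Best worst-case = 41 → Option 3.

Option 3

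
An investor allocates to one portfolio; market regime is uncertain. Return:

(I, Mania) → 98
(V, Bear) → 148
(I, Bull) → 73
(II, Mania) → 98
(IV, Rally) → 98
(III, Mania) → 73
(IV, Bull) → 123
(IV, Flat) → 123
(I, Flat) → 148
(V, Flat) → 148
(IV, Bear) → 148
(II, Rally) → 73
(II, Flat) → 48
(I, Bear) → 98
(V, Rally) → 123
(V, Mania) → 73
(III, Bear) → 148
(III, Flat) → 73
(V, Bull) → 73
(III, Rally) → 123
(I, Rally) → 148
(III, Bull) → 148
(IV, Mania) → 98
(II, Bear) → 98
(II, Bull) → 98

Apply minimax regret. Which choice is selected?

IV

Column bests: Bear=148, Flat=148, Bull=148, Rally=148, Mania=98.
I regrets: 50, 0, 75, 0, 0 → max 75
II regrets: 50, 100, 50, 75, 0 → max 100
III regrets: 0, 75, 0, 25, 25 → max 75
IV regrets: 0, 25, 25, 50, 0 → max 50
V regrets: 0, 0, 75, 25, 25 → max 75
Smallest max regret = 50 → IV.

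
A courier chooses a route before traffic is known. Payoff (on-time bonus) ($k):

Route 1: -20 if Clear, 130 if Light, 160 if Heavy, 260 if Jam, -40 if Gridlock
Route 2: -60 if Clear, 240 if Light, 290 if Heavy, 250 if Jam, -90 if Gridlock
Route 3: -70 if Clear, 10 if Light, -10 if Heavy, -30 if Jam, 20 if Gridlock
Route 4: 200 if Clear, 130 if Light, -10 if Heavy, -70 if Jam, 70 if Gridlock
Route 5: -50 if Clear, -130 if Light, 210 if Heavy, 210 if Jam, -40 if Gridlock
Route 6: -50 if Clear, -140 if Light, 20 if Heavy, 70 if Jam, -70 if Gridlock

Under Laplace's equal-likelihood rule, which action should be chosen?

Row averages: Route 1=98, Route 2=126, Route 3=-16, Route 4=64, Route 5=40, Route 6=-34
Highest average = 126 → Route 2.

Route 2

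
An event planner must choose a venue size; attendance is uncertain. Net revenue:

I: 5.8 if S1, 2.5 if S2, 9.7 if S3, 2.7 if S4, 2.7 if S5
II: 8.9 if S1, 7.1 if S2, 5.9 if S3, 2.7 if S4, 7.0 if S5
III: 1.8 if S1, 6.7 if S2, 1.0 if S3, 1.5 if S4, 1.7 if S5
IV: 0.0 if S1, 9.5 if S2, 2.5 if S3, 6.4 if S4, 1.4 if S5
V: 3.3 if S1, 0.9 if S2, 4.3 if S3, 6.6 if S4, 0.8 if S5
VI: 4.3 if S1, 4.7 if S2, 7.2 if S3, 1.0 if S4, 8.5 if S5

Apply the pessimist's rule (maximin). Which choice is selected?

Row minima: I=2.5, II=2.7, III=1.0, IV=0.0, V=0.8, VI=1.0
Best worst-case = 2.7 → II.

II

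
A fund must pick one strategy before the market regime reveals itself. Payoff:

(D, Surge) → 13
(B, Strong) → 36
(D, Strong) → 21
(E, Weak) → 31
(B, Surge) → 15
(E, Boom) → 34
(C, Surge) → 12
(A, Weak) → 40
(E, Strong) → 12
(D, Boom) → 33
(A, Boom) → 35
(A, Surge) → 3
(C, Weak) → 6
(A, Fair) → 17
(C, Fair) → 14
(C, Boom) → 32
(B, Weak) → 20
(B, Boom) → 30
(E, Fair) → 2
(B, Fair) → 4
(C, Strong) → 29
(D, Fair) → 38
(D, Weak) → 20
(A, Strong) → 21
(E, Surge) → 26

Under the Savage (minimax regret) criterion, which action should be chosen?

Column bests: Weak=40, Fair=38, Strong=36, Boom=35, Surge=26.
A regrets: 0, 21, 15, 0, 23 → max 23
B regrets: 20, 34, 0, 5, 11 → max 34
C regrets: 34, 24, 7, 3, 14 → max 34
D regrets: 20, 0, 15, 2, 13 → max 20
E regrets: 9, 36, 24, 1, 0 → max 36
Smallest max regret = 20 → D.

D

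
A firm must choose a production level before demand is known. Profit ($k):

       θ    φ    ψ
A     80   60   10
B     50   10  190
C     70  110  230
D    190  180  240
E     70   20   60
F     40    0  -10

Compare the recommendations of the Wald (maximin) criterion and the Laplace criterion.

maximin → D; laplace → D (agree)

Row minima: A=10, B=10, C=70, D=180, E=20, F=-10
Best worst-case = 180 → D.
Row averages: A=50, B=250/3, C=410/3, D=610/3, E=50, F=10
Highest average = 610/3 → D.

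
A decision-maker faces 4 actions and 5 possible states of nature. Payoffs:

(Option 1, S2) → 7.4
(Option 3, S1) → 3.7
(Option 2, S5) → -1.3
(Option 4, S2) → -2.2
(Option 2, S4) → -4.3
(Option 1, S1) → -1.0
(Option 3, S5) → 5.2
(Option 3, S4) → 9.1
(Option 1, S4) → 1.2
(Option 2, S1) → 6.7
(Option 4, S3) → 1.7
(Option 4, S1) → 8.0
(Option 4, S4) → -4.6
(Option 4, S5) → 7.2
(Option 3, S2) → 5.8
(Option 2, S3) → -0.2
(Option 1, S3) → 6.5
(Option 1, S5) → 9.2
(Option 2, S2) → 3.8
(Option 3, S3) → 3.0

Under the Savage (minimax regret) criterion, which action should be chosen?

Option 3

Column bests: S1=8.0, S2=7.4, S3=6.5, S4=9.1, S5=9.2.
Option 1 regrets: 9.0, 0.0, 0.0, 7.9, 0.0 → max 9.0
Option 2 regrets: 1.3, 3.6, 6.7, 13.4, 10.5 → max 13.4
Option 3 regrets: 4.3, 1.6, 3.5, 0.0, 4.0 → max 4.3
Option 4 regrets: 0.0, 9.6, 4.8, 13.7, 2.0 → max 13.7
Smallest max regret = 4.3 → Option 3.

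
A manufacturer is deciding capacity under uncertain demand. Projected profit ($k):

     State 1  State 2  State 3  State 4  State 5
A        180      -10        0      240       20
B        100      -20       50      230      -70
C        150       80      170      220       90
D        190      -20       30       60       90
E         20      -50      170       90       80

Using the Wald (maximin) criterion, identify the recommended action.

C

Row minima: A=-10, B=-70, C=80, D=-20, E=-50
Best worst-case = 80 → C.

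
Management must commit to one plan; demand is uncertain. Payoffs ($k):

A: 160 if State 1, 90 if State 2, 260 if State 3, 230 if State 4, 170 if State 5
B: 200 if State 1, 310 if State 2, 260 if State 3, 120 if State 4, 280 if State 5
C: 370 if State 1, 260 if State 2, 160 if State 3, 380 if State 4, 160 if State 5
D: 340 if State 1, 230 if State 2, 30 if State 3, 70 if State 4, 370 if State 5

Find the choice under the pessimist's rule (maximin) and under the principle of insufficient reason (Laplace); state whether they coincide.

maximin → C; laplace → C (agree)

Row minima: A=90, B=120, C=160, D=30
Best worst-case = 160 → C.
Row averages: A=182, B=234, C=266, D=208
Highest average = 266 → C.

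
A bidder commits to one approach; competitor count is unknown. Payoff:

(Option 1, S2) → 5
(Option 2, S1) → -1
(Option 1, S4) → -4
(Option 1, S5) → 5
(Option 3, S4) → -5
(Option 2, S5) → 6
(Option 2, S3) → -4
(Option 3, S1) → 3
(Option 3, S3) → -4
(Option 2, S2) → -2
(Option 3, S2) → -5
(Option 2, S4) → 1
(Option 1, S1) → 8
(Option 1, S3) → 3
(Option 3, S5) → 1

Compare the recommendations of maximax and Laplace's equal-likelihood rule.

maximax → Option 1; laplace → Option 1 (agree)

Row maxima: Option 1=8, Option 2=6, Option 3=3
Best best-case = 8 → Option 1.
Row averages: Option 1=3.4, Option 2=0, Option 3=-2
Highest average = 3.4 → Option 1.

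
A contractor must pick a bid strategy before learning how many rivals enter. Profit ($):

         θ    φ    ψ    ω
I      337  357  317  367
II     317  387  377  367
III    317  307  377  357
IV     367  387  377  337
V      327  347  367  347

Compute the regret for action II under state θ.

Best payoff under θ is 367.
Regret = 367 − 317 = 50.

50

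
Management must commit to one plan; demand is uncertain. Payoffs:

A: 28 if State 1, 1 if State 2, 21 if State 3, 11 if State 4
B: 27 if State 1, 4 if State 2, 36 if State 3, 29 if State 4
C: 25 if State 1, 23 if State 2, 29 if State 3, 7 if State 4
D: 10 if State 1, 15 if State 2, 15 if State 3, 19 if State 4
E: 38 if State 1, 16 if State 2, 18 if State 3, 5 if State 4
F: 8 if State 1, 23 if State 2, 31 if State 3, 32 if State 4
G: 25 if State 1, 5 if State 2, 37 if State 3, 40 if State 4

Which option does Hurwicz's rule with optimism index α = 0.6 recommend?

G

A: 0.6·28 + 0.4·1 = 17.2
B: 0.6·36 + 0.4·4 = 23.2
C: 0.6·29 + 0.4·7 = 20.2
D: 0.6·19 + 0.4·10 = 15.4
E: 0.6·38 + 0.4·5 = 24.8
F: 0.6·32 + 0.4·8 = 22.4
G: 0.6·40 + 0.4·5 = 26
Highest Hurwicz score = 26 → G.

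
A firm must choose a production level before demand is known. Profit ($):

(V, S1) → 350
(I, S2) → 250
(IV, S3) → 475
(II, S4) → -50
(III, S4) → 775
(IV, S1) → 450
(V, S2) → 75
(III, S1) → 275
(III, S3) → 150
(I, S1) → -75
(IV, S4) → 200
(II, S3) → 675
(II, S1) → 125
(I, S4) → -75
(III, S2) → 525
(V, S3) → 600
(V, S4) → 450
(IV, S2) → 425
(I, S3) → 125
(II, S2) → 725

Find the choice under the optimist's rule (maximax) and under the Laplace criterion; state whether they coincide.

Row maxima: I=250, II=725, III=775, IV=475, V=600
Best best-case = 775 → III.
Row averages: I=56.25, II=368.75, III=431.25, IV=387.5, V=368.75
Highest average = 431.25 → III.

maximax → III; laplace → III (agree)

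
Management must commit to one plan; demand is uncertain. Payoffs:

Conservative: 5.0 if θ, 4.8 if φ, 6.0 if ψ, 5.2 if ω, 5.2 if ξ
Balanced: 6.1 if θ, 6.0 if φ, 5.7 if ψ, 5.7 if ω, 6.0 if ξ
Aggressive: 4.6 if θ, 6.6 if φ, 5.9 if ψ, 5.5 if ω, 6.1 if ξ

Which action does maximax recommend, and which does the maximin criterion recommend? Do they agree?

Row maxima: Conservative=6.0, Balanced=6.1, Aggressive=6.6
Best best-case = 6.6 → Aggressive.
Row minima: Conservative=4.8, Balanced=5.7, Aggressive=4.6
Best worst-case = 5.7 → Balanced.

maximax → Aggressive; maximin → Balanced (disagree)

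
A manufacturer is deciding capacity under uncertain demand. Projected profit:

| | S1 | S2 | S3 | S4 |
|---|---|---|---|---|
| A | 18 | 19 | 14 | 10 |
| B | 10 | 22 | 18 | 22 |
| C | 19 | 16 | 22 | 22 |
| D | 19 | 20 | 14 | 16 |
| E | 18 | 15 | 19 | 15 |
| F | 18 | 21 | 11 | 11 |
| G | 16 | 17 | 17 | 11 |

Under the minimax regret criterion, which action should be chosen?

Column bests: S1=19, S2=22, S3=22, S4=22.
A regrets: 1, 3, 8, 12 → max 12
B regrets: 9, 0, 4, 0 → max 9
C regrets: 0, 6, 0, 0 → max 6
D regrets: 0, 2, 8, 6 → max 8
E regrets: 1, 7, 3, 7 → max 7
F regrets: 1, 1, 11, 11 → max 11
G regrets: 3, 5, 5, 11 → max 11
Smallest max regret = 6 → C.

C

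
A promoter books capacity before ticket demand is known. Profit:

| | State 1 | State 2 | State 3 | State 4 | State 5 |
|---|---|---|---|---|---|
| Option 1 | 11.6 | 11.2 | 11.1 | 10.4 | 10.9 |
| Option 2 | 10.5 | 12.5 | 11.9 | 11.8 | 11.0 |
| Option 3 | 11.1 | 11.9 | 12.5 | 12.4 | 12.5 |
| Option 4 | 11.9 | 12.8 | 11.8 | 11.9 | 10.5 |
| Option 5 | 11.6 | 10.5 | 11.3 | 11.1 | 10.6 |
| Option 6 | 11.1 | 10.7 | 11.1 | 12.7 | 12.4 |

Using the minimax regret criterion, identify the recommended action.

Option 3

Column bests: State 1=11.9, State 2=12.8, State 3=12.5, State 4=12.7, State 5=12.5.
Option 1 regrets: 0.3, 1.6, 1.4, 2.3, 1.6 → max 2.3
Option 2 regrets: 1.4, 0.3, 0.6, 0.9, 1.5 → max 1.5
Option 3 regrets: 0.8, 0.9, 0.0, 0.3, 0.0 → max 0.9
Option 4 regrets: 0.0, 0.0, 0.7, 0.8, 2.0 → max 2.0
Option 5 regrets: 0.3, 2.3, 1.2, 1.6, 1.9 → max 2.3
Option 6 regrets: 0.8, 2.1, 1.4, 0.0, 0.1 → max 2.1
Smallest max regret = 0.9 → Option 3.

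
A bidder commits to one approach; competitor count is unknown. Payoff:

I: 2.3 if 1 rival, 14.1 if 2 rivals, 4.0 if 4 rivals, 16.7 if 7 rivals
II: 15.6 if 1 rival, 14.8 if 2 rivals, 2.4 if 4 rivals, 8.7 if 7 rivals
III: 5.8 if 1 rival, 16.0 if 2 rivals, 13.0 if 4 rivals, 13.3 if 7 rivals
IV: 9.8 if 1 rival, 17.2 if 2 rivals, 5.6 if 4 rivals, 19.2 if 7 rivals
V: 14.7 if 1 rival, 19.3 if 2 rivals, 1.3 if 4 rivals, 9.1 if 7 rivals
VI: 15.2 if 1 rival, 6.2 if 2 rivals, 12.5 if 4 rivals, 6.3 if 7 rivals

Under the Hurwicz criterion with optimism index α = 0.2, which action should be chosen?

I: 0.2·16.7 + 0.8·2.3 = 5.18
II: 0.2·15.6 + 0.8·2.4 = 5.04
III: 0.2·16.0 + 0.8·5.8 = 7.84
IV: 0.2·19.2 + 0.8·5.6 = 8.32
V: 0.2·19.3 + 0.8·1.3 = 4.9
VI: 0.2·15.2 + 0.8·6.2 = 8
Highest Hurwicz score = 8.32 → IV.

IV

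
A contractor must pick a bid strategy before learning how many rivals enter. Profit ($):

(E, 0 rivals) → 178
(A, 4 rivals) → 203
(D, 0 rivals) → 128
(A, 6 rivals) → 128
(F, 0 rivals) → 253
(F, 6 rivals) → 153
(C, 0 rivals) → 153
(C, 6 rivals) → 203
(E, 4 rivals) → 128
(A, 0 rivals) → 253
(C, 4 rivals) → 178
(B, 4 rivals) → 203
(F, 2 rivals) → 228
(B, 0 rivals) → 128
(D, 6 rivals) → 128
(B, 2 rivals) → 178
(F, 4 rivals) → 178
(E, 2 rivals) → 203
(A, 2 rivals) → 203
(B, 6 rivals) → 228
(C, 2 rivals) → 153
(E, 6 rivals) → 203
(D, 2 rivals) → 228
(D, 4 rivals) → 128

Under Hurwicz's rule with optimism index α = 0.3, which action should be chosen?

F

A: 0.3·253 + 0.7·128 = 165.5
B: 0.3·228 + 0.7·128 = 158
C: 0.3·203 + 0.7·153 = 168
D: 0.3·228 + 0.7·128 = 158
E: 0.3·203 + 0.7·128 = 150.5
F: 0.3·253 + 0.7·153 = 183
Highest Hurwicz score = 183 → F.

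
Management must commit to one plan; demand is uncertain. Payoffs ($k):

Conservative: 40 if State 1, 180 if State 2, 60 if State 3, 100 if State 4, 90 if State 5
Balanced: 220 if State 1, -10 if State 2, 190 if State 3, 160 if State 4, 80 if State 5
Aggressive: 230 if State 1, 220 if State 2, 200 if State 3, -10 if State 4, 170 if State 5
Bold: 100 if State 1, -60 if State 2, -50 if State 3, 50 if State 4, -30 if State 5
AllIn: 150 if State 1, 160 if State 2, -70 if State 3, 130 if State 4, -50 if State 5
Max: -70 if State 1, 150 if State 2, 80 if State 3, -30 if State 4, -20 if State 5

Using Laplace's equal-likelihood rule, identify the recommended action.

Aggressive

Row averages: Conservative=94, Balanced=128, Aggressive=162, Bold=2, AllIn=64, Max=22
Highest average = 162 → Aggressive.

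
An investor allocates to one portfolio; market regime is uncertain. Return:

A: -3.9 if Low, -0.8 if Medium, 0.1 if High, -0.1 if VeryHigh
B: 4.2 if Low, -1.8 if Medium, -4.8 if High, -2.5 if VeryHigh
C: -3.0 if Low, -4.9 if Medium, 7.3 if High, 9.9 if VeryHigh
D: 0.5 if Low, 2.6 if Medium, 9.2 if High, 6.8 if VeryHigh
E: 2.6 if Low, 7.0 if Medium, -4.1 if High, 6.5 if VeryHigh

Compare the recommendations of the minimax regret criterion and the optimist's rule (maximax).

Column bests: Low=4.2, Medium=7.0, High=9.2, VeryHigh=9.9.
A regrets: 8.1, 7.8, 9.1, 10.0 → max 10.0
B regrets: 0.0, 8.8, 14.0, 12.4 → max 14.0
C regrets: 7.2, 11.9, 1.9, 0.0 → max 11.9
D regrets: 3.7, 4.4, 0.0, 3.1 → max 4.4
E regrets: 1.6, 0.0, 13.3, 3.4 → max 13.3
Smallest max regret = 4.4 → D.
Row maxima: A=0.1, B=4.2, C=9.9, D=9.2, E=7.0
Best best-case = 9.9 → C.

minimax regret → D; maximax → C (disagree)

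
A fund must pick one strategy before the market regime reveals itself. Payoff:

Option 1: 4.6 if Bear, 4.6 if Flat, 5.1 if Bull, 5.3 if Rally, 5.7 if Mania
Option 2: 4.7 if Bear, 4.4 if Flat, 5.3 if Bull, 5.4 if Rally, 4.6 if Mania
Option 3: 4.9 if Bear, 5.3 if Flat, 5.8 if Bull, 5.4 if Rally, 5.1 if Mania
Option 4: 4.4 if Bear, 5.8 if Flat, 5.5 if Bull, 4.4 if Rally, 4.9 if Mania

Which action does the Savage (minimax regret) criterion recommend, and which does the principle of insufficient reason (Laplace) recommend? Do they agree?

minimax regret → Option 3; laplace → Option 3 (agree)

Column bests: Bear=4.9, Flat=5.8, Bull=5.8, Rally=5.4, Mania=5.7.
Option 1 regrets: 0.3, 1.2, 0.7, 0.1, 0.0 → max 1.2
Option 2 regrets: 0.2, 1.4, 0.5, 0.0, 1.1 → max 1.4
Option 3 regrets: 0.0, 0.5, 0.0, 0.0, 0.6 → max 0.6
Option 4 regrets: 0.5, 0.0, 0.3, 1.0, 0.8 → max 1.0
Smallest max regret = 0.6 → Option 3.
Row averages: Option 1=5.06, Option 2=4.88, Option 3=5.3, Option 4=5
Highest average = 5.3 → Option 3.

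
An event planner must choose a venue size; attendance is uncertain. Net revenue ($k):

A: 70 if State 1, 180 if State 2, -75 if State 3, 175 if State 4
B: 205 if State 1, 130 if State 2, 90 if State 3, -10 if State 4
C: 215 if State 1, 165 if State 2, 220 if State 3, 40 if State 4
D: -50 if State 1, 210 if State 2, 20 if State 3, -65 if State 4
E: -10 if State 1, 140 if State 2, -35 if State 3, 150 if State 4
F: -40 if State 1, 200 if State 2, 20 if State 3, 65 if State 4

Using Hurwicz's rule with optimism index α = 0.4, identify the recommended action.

A: 0.4·180 + 0.6·(-75) = 27
B: 0.4·205 + 0.6·(-10) = 76
C: 0.4·220 + 0.6·40 = 112
D: 0.4·210 + 0.6·(-65) = 45
E: 0.4·150 + 0.6·(-35) = 39
F: 0.4·200 + 0.6·(-40) = 56
Highest Hurwicz score = 112 → C.

C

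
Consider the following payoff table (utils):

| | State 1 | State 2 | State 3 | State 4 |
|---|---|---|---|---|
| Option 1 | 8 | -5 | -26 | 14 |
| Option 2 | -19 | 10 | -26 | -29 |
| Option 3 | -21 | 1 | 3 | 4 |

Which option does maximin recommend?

Row minima: Option 1=-26, Option 2=-29, Option 3=-21
Best worst-case = -21 → Option 3.

Option 3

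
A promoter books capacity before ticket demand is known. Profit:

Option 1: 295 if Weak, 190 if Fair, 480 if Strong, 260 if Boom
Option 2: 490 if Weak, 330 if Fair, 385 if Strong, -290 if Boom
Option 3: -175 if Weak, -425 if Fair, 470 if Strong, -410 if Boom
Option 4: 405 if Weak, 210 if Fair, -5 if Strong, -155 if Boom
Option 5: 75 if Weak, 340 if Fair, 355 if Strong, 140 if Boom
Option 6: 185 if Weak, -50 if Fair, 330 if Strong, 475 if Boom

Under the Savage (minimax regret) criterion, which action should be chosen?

Option 1

Column bests: Weak=490, Fair=340, Strong=480, Boom=475.
Option 1 regrets: 195, 150, 0, 215 → max 215
Option 2 regrets: 0, 10, 95, 765 → max 765
Option 3 regrets: 665, 765, 10, 885 → max 885
Option 4 regrets: 85, 130, 485, 630 → max 630
Option 5 regrets: 415, 0, 125, 335 → max 415
Option 6 regrets: 305, 390, 150, 0 → max 390
Smallest max regret = 215 → Option 1.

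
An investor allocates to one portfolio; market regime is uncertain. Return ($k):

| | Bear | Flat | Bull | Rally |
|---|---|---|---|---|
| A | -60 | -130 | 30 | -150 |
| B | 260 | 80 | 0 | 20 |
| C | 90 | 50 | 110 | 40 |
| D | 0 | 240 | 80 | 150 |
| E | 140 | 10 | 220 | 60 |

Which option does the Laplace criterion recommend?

Row averages: A=-77.5, B=90, C=72.5, D=117.5, E=107.5
Highest average = 117.5 → D.

D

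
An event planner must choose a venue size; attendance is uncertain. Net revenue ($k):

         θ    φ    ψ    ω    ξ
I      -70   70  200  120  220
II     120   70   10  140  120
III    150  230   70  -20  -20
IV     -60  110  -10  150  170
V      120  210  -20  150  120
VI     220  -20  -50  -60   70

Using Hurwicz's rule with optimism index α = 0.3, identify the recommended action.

I: 0.3·220 + 0.7·(-70) = 17
II: 0.3·140 + 0.7·10 = 49
III: 0.3·230 + 0.7·(-20) = 55
IV: 0.3·170 + 0.7·(-60) = 9
V: 0.3·210 + 0.7·(-20) = 49
VI: 0.3·220 + 0.7·(-60) = 24
Highest Hurwicz score = 55 → III.

III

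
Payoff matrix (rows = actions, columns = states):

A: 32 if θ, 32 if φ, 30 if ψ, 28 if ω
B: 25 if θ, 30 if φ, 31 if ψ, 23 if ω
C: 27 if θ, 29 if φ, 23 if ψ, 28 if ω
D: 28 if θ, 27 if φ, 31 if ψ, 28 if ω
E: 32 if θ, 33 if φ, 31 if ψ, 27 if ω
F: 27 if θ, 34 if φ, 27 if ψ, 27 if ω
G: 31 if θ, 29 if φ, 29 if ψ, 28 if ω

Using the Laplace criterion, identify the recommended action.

E

Row averages: A=30.5, B=27.25, C=26.75, D=28.5, E=30.75, F=28.75, G=29.25
Highest average = 30.75 → E.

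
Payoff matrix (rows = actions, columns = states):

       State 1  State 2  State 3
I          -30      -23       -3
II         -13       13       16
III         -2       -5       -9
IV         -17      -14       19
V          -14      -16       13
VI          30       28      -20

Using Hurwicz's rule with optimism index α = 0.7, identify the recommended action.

VI

I: 0.7·(-3) + 0.3·(-30) = -11.1
II: 0.7·16 + 0.3·(-13) = 7.3
III: 0.7·(-2) + 0.3·(-9) = -4.1
IV: 0.7·19 + 0.3·(-17) = 8.2
V: 0.7·13 + 0.3·(-16) = 4.3
VI: 0.7·30 + 0.3·(-20) = 15
Highest Hurwicz score = 15 → VI.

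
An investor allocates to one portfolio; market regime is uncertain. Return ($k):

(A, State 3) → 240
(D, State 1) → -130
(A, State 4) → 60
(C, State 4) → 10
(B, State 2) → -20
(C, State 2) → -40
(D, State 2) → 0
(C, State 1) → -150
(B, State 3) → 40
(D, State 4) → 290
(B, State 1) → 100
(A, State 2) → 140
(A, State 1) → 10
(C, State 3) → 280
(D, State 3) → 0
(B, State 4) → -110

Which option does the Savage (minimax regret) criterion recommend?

A

Column bests: State 1=100, State 2=140, State 3=280, State 4=290.
A regrets: 90, 0, 40, 230 → max 230
B regrets: 0, 160, 240, 400 → max 400
C regrets: 250, 180, 0, 280 → max 280
D regrets: 230, 140, 280, 0 → max 280
Smallest max regret = 230 → A.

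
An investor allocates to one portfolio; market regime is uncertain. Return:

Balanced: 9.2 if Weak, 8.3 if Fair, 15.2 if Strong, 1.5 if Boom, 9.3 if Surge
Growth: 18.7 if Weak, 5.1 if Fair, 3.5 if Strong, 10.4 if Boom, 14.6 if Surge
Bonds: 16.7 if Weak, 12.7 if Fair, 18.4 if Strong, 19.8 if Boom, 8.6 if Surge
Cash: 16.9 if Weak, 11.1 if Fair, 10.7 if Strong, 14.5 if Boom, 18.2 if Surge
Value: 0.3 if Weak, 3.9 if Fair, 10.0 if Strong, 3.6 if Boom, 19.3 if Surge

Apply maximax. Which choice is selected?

Bonds

Row maxima: Balanced=15.2, Growth=18.7, Bonds=19.8, Cash=18.2, Value=19.3
Best best-case = 19.8 → Bonds.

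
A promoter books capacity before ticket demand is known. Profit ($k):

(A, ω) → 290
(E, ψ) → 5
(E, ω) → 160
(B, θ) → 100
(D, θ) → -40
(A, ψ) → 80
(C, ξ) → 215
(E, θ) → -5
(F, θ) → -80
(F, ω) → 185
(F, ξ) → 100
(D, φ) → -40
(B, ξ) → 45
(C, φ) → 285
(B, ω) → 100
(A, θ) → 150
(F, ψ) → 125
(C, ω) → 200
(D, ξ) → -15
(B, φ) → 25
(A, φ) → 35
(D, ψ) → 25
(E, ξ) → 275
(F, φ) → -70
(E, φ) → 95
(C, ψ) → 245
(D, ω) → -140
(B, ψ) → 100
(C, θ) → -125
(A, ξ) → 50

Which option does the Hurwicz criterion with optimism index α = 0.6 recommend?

A

A: 0.6·290 + 0.4·35 = 188
B: 0.6·100 + 0.4·25 = 70
C: 0.6·285 + 0.4·(-125) = 121
D: 0.6·25 + 0.4·(-140) = -41
E: 0.6·275 + 0.4·(-5) = 163
F: 0.6·185 + 0.4·(-80) = 79
Highest Hurwicz score = 188 → A.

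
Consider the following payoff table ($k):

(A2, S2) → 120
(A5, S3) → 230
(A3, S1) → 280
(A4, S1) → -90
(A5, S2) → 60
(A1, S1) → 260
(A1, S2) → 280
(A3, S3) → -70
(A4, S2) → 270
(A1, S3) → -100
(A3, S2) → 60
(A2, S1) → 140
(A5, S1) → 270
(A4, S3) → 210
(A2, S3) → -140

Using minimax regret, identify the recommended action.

Column bests: S1=280, S2=280, S3=230.
A1 regrets: 20, 0, 330 → max 330
A2 regrets: 140, 160, 370 → max 370
A3 regrets: 0, 220, 300 → max 300
A4 regrets: 370, 10, 20 → max 370
A5 regrets: 10, 220, 0 → max 220
Smallest max regret = 220 → A5.

A5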